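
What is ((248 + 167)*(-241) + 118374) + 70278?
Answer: 88637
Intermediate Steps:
((248 + 167)*(-241) + 118374) + 70278 = (415*(-241) + 118374) + 70278 = (-100015 + 118374) + 70278 = 18359 + 70278 = 88637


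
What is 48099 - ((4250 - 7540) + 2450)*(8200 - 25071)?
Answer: -14123541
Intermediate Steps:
48099 - ((4250 - 7540) + 2450)*(8200 - 25071) = 48099 - (-3290 + 2450)*(-16871) = 48099 - (-840)*(-16871) = 48099 - 1*14171640 = 48099 - 14171640 = -14123541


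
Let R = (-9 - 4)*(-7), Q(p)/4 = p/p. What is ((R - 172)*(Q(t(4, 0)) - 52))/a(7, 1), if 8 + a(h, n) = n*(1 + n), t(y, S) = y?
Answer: -648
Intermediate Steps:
Q(p) = 4 (Q(p) = 4*(p/p) = 4*1 = 4)
R = 91 (R = -13*(-7) = 91)
a(h, n) = -8 + n*(1 + n)
((R - 172)*(Q(t(4, 0)) - 52))/a(7, 1) = ((91 - 172)*(4 - 52))/(-8 + 1 + 1**2) = (-81*(-48))/(-8 + 1 + 1) = 3888/(-6) = 3888*(-1/6) = -648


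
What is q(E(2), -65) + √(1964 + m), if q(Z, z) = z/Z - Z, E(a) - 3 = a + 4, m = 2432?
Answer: -146/9 + 2*√1099 ≈ 50.080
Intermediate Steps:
E(a) = 7 + a (E(a) = 3 + (a + 4) = 3 + (4 + a) = 7 + a)
q(Z, z) = -Z + z/Z
q(E(2), -65) + √(1964 + m) = (-(7 + 2) - 65/(7 + 2)) + √(1964 + 2432) = (-1*9 - 65/9) + √4396 = (-9 - 65*⅑) + 2*√1099 = (-9 - 65/9) + 2*√1099 = -146/9 + 2*√1099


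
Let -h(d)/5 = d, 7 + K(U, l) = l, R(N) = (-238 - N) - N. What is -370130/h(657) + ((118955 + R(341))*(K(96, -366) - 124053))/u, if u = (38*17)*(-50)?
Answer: 965150229167/2122110 ≈ 4.5481e+5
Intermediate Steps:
R(N) = -238 - 2*N
K(U, l) = -7 + l
u = -32300 (u = 646*(-50) = -32300)
h(d) = -5*d
-370130/h(657) + ((118955 + R(341))*(K(96, -366) - 124053))/u = -370130/((-5*657)) + ((118955 + (-238 - 2*341))*((-7 - 366) - 124053))/(-32300) = -370130/(-3285) + ((118955 + (-238 - 682))*(-373 - 124053))*(-1/32300) = -370130*(-1/3285) + ((118955 - 920)*(-124426))*(-1/32300) = 74026/657 + (118035*(-124426))*(-1/32300) = 74026/657 - 14686622910*(-1/32300) = 74026/657 + 1468662291/3230 = 965150229167/2122110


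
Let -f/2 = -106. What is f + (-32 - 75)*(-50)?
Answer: 5562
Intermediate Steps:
f = 212 (f = -2*(-106) = 212)
f + (-32 - 75)*(-50) = 212 + (-32 - 75)*(-50) = 212 - 107*(-50) = 212 + 5350 = 5562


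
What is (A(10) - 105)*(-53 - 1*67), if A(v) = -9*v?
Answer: 23400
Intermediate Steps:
(A(10) - 105)*(-53 - 1*67) = (-9*10 - 105)*(-53 - 1*67) = (-90 - 105)*(-53 - 67) = -195*(-120) = 23400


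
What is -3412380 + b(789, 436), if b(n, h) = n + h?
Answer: -3411155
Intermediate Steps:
b(n, h) = h + n
-3412380 + b(789, 436) = -3412380 + (436 + 789) = -3412380 + 1225 = -3411155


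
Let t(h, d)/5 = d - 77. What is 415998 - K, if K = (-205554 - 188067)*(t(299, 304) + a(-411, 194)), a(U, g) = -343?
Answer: 312163830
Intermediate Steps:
t(h, d) = -385 + 5*d (t(h, d) = 5*(d - 77) = 5*(-77 + d) = -385 + 5*d)
K = -311747832 (K = (-205554 - 188067)*((-385 + 5*304) - 343) = -393621*((-385 + 1520) - 343) = -393621*(1135 - 343) = -393621*792 = -311747832)
415998 - K = 415998 - 1*(-311747832) = 415998 + 311747832 = 312163830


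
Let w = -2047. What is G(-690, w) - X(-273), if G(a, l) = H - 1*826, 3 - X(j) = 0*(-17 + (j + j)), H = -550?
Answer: -1379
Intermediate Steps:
X(j) = 3 (X(j) = 3 - 0*(-17 + (j + j)) = 3 - 0*(-17 + 2*j) = 3 - 1*0 = 3 + 0 = 3)
G(a, l) = -1376 (G(a, l) = -550 - 1*826 = -550 - 826 = -1376)
G(-690, w) - X(-273) = -1376 - 1*3 = -1376 - 3 = -1379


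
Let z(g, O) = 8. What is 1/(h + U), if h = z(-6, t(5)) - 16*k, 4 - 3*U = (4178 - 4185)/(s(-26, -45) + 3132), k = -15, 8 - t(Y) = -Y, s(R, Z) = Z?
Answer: 1323/329869 ≈ 0.0040107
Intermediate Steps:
t(Y) = 8 + Y (t(Y) = 8 - (-1)*Y = 8 + Y)
U = 1765/1323 (U = 4/3 - (4178 - 4185)/(3*(-45 + 3132)) = 4/3 - (-7)/(3*3087) = 4/3 - 1/3*(-1/441) = 4/3 + 1/1323 = 1765/1323 ≈ 1.3341)
h = 248 (h = 8 - 16*(-15) = 8 + 240 = 248)
1/(h + U) = 1/(248 + 1765/1323) = 1/(329869/1323) = 1323/329869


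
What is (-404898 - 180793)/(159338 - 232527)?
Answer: 585691/73189 ≈ 8.0024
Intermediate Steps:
(-404898 - 180793)/(159338 - 232527) = -585691/(-73189) = -585691*(-1/73189) = 585691/73189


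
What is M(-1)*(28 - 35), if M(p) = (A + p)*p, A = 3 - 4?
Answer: -14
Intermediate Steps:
A = -1
M(p) = p*(-1 + p) (M(p) = (-1 + p)*p = p*(-1 + p))
M(-1)*(28 - 35) = (-(-1 - 1))*(28 - 35) = -1*(-2)*(-7) = 2*(-7) = -14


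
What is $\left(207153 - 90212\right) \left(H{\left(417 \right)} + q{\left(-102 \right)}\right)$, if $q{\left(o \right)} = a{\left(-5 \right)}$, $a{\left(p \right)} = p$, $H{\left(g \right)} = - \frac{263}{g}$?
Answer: $- \frac{274577468}{417} \approx -6.5846 \cdot 10^{5}$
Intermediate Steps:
$q{\left(o \right)} = -5$
$\left(207153 - 90212\right) \left(H{\left(417 \right)} + q{\left(-102 \right)}\right) = \left(207153 - 90212\right) \left(- \frac{263}{417} - 5\right) = 116941 \left(\left(-263\right) \frac{1}{417} - 5\right) = 116941 \left(- \frac{263}{417} - 5\right) = 116941 \left(- \frac{2348}{417}\right) = - \frac{274577468}{417}$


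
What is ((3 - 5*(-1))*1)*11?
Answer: 88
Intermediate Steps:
((3 - 5*(-1))*1)*11 = ((3 + 5)*1)*11 = (8*1)*11 = 8*11 = 88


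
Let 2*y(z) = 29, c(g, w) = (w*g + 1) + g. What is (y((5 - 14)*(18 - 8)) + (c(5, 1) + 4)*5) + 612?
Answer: 1403/2 ≈ 701.50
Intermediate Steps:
c(g, w) = 1 + g + g*w (c(g, w) = (g*w + 1) + g = (1 + g*w) + g = 1 + g + g*w)
y(z) = 29/2 (y(z) = (1/2)*29 = 29/2)
(y((5 - 14)*(18 - 8)) + (c(5, 1) + 4)*5) + 612 = (29/2 + ((1 + 5 + 5*1) + 4)*5) + 612 = (29/2 + ((1 + 5 + 5) + 4)*5) + 612 = (29/2 + (11 + 4)*5) + 612 = (29/2 + 15*5) + 612 = (29/2 + 75) + 612 = 179/2 + 612 = 1403/2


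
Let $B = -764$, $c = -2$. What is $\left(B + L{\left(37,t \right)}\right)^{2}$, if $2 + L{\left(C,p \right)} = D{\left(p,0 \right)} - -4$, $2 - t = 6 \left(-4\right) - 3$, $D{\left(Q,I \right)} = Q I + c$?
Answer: $583696$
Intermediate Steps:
$D{\left(Q,I \right)} = -2 + I Q$ ($D{\left(Q,I \right)} = Q I - 2 = I Q - 2 = -2 + I Q$)
$t = 29$ ($t = 2 - \left(6 \left(-4\right) - 3\right) = 2 - \left(-24 - 3\right) = 2 - -27 = 2 + 27 = 29$)
$L{\left(C,p \right)} = 0$ ($L{\left(C,p \right)} = -2 - -2 = -2 + \left(\left(-2 + 0\right) + 4\right) = -2 + \left(-2 + 4\right) = -2 + 2 = 0$)
$\left(B + L{\left(37,t \right)}\right)^{2} = \left(-764 + 0\right)^{2} = \left(-764\right)^{2} = 583696$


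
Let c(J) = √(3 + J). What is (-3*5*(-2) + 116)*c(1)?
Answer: 292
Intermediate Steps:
(-3*5*(-2) + 116)*c(1) = (-3*5*(-2) + 116)*√(3 + 1) = (-15*(-2) + 116)*√4 = (30 + 116)*2 = 146*2 = 292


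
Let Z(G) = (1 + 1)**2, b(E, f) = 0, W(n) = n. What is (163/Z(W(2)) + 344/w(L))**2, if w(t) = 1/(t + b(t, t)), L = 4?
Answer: 32114889/16 ≈ 2.0072e+6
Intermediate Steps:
Z(G) = 4 (Z(G) = 2**2 = 4)
w(t) = 1/t (w(t) = 1/(t + 0) = 1/t)
(163/Z(W(2)) + 344/w(L))**2 = (163/4 + 344/(1/4))**2 = (163*(1/4) + 344/(1/4))**2 = (163/4 + 344*4)**2 = (163/4 + 1376)**2 = (5667/4)**2 = 32114889/16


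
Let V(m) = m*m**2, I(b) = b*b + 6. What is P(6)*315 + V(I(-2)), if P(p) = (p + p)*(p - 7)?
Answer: -2780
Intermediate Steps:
I(b) = 6 + b**2 (I(b) = b**2 + 6 = 6 + b**2)
V(m) = m**3
P(p) = 2*p*(-7 + p) (P(p) = (2*p)*(-7 + p) = 2*p*(-7 + p))
P(6)*315 + V(I(-2)) = (2*6*(-7 + 6))*315 + (6 + (-2)**2)**3 = (2*6*(-1))*315 + (6 + 4)**3 = -12*315 + 10**3 = -3780 + 1000 = -2780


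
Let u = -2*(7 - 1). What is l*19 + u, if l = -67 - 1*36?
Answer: -1969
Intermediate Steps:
l = -103 (l = -67 - 36 = -103)
u = -12 (u = -2*6 = -12)
l*19 + u = -103*19 - 12 = -1957 - 12 = -1969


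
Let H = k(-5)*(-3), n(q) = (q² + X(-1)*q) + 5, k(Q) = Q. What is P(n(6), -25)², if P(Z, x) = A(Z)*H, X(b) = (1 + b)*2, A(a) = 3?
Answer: 2025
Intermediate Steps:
X(b) = 2 + 2*b
n(q) = 5 + q² (n(q) = (q² + (2 + 2*(-1))*q) + 5 = (q² + (2 - 2)*q) + 5 = (q² + 0*q) + 5 = (q² + 0) + 5 = q² + 5 = 5 + q²)
H = 15 (H = -5*(-3) = 15)
P(Z, x) = 45 (P(Z, x) = 3*15 = 45)
P(n(6), -25)² = 45² = 2025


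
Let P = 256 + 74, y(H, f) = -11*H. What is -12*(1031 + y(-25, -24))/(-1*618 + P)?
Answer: 653/12 ≈ 54.417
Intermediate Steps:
P = 330
-12*(1031 + y(-25, -24))/(-1*618 + P) = -12*(1031 - 11*(-25))/(-1*618 + 330) = -12*(1031 + 275)/(-618 + 330) = -15672/(-288) = -15672*(-1)/288 = -12*(-653/144) = 653/12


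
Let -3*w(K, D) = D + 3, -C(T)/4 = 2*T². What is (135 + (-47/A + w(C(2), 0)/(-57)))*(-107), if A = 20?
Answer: -16182787/1140 ≈ -14195.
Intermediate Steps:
C(T) = -8*T²
w(K, D) = -1 - D/3 (w(K, D) = -(D + 3)/3 = -(3 + D)/3 = -1 - D/3)
(135 + (-47/A + w(C(2), 0)/(-57)))*(-107) = (135 + (-47/20 + (-1 - ⅓*0)/(-57)))*(-107) = (135 + (-47*1/20 + (-1 + 0)*(-1/57)))*(-107) = (135 + (-47/20 - 1*(-1/57)))*(-107) = (135 + (-47/20 + 1/57))*(-107) = (135 - 2659/1140)*(-107) = (151241/1140)*(-107) = -16182787/1140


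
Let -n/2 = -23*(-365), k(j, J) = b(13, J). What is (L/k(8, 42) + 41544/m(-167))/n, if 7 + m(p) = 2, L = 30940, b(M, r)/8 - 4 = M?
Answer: 80813/167900 ≈ 0.48132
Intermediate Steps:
b(M, r) = 32 + 8*M
k(j, J) = 136 (k(j, J) = 32 + 8*13 = 32 + 104 = 136)
m(p) = -5 (m(p) = -7 + 2 = -5)
n = -16790 (n = -(-46)*(-365) = -2*8395 = -16790)
(L/k(8, 42) + 41544/m(-167))/n = (30940/136 + 41544/(-5))/(-16790) = (30940*(1/136) + 41544*(-⅕))*(-1/16790) = (455/2 - 41544/5)*(-1/16790) = -80813/10*(-1/16790) = 80813/167900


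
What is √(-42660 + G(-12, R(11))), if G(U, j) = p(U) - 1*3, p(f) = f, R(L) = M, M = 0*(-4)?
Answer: 5*I*√1707 ≈ 206.58*I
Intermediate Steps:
M = 0
R(L) = 0
G(U, j) = -3 + U (G(U, j) = U - 1*3 = U - 3 = -3 + U)
√(-42660 + G(-12, R(11))) = √(-42660 + (-3 - 12)) = √(-42660 - 15) = √(-42675) = 5*I*√1707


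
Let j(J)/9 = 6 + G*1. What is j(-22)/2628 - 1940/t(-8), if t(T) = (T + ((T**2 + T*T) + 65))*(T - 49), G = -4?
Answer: 58757/307914 ≈ 0.19082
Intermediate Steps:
j(J) = 18 (j(J) = 9*(6 - 4*1) = 9*(6 - 4) = 9*2 = 18)
t(T) = (-49 + T)*(65 + T + 2*T**2) (t(T) = (T + ((T**2 + T**2) + 65))*(-49 + T) = (T + (2*T**2 + 65))*(-49 + T) = (T + (65 + 2*T**2))*(-49 + T) = (65 + T + 2*T**2)*(-49 + T) = (-49 + T)*(65 + T + 2*T**2))
j(-22)/2628 - 1940/t(-8) = 18/2628 - 1940/(-3185 - 97*(-8)**2 + 2*(-8)**3 + 16*(-8)) = 18*(1/2628) - 1940/(-3185 - 97*64 + 2*(-512) - 128) = 1/146 - 1940/(-3185 - 6208 - 1024 - 128) = 1/146 - 1940/(-10545) = 1/146 - 1940*(-1/10545) = 1/146 + 388/2109 = 58757/307914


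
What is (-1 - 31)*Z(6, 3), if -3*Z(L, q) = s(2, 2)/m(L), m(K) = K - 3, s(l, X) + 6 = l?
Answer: -128/9 ≈ -14.222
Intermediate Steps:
s(l, X) = -6 + l
m(K) = -3 + K
Z(L, q) = 4/(3*(-3 + L)) (Z(L, q) = -(-6 + 2)/(3*(-3 + L)) = -(-4)/(3*(-3 + L)) = 4/(3*(-3 + L)))
(-1 - 31)*Z(6, 3) = (-1 - 31)*(4/(3*(-3 + 6))) = -128/(3*3) = -32*4/9 = -128/9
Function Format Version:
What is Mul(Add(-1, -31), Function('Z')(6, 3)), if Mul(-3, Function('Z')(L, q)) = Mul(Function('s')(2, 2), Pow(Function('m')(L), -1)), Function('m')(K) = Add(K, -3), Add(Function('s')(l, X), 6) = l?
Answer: Rational(-128, 9) ≈ -14.222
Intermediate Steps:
Function('s')(l, X) = Add(-6, l)
Function('m')(K) = Add(-3, K)
Function('Z')(L, q) = Mul(Rational(4, 3), Pow(Add(-3, L), -1)) (Function('Z')(L, q) = Mul(Rational(-1, 3), Mul(Add(-6, 2), Pow(Add(-3, L), -1))) = Mul(Rational(-1, 3), Mul(-4, Pow(Add(-3, L), -1))) = Mul(Rational(4, 3), Pow(Add(-3, L), -1)))
Mul(Add(-1, -31), Function('Z')(6, 3)) = Mul(Add(-1, -31), Mul(Rational(4, 3), Pow(Add(-3, 6), -1))) = Mul(-32, Mul(Rational(4, 3), Pow(3, -1))) = Mul(-32, Mul(Rational(4, 3), Rational(1, 3))) = Mul(-32, Rational(4, 9)) = Rational(-128, 9)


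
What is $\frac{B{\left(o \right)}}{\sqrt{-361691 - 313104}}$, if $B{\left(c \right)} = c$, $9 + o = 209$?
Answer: $- \frac{40 i \sqrt{674795}}{134959} \approx - 0.24347 i$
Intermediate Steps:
$o = 200$ ($o = -9 + 209 = 200$)
$\frac{B{\left(o \right)}}{\sqrt{-361691 - 313104}} = \frac{200}{\sqrt{-361691 - 313104}} = \frac{200}{\sqrt{-674795}} = \frac{200}{i \sqrt{674795}} = 200 \left(- \frac{i \sqrt{674795}}{674795}\right) = - \frac{40 i \sqrt{674795}}{134959}$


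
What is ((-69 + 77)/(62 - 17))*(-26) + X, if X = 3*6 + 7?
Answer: 917/45 ≈ 20.378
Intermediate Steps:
X = 25 (X = 18 + 7 = 25)
((-69 + 77)/(62 - 17))*(-26) + X = ((-69 + 77)/(62 - 17))*(-26) + 25 = (8/45)*(-26) + 25 = -208/45 + 25 = 917/45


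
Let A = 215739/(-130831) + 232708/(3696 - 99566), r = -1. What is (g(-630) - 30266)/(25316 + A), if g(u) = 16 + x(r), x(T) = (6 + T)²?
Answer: -63184193648875/52913597601707 ≈ -1.1941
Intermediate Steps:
A = -25564159139/6271383985 (A = 215739*(-1/130831) + 232708/(-95870) = -215739/130831 + 232708*(-1/95870) = -215739/130831 - 116354/47935 = -25564159139/6271383985 ≈ -4.0763)
g(u) = 41 (g(u) = 16 + (6 - 1)² = 16 + 5² = 16 + 25 = 41)
(g(-630) - 30266)/(25316 + A) = (41 - 30266)/(25316 - 25564159139/6271383985) = -30225/158740792805121/6271383985 = -30225*6271383985/158740792805121 = -63184193648875/52913597601707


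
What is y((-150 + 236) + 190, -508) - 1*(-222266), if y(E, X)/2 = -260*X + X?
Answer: 485410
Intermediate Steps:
y(E, X) = -518*X (y(E, X) = 2*(-260*X + X) = 2*(-259*X) = -518*X)
y((-150 + 236) + 190, -508) - 1*(-222266) = -518*(-508) - 1*(-222266) = 263144 + 222266 = 485410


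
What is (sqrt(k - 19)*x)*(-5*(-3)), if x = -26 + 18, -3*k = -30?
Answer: -360*I ≈ -360.0*I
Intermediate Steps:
k = 10 (k = -1/3*(-30) = 10)
x = -8
(sqrt(k - 19)*x)*(-5*(-3)) = (sqrt(10 - 19)*(-8))*(-5*(-3)) = (sqrt(-9)*(-8))*15 = ((3*I)*(-8))*15 = -24*I*15 = -360*I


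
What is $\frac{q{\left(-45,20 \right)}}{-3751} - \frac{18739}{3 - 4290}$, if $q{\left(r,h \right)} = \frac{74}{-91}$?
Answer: $\frac{6396706237}{1463328867} \approx 4.3713$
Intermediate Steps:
$q{\left(r,h \right)} = - \frac{74}{91}$ ($q{\left(r,h \right)} = 74 \left(- \frac{1}{91}\right) = - \frac{74}{91}$)
$\frac{q{\left(-45,20 \right)}}{-3751} - \frac{18739}{3 - 4290} = - \frac{74}{91 \left(-3751\right)} - \frac{18739}{3 - 4290} = \left(- \frac{74}{91}\right) \left(- \frac{1}{3751}\right) - \frac{18739}{3 - 4290} = \frac{74}{341341} - \frac{18739}{-4287} = \frac{74}{341341} - - \frac{18739}{4287} = \frac{74}{341341} + \frac{18739}{4287} = \frac{6396706237}{1463328867}$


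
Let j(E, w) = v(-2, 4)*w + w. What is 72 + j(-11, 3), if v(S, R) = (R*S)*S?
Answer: 123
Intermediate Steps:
v(S, R) = R*S**2
j(E, w) = 17*w (j(E, w) = (4*(-2)**2)*w + w = (4*4)*w + w = 16*w + w = 17*w)
72 + j(-11, 3) = 72 + 17*3 = 72 + 51 = 123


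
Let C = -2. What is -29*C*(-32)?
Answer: -1856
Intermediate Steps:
-29*C*(-32) = -29*(-2)*(-32) = 58*(-32) = -1856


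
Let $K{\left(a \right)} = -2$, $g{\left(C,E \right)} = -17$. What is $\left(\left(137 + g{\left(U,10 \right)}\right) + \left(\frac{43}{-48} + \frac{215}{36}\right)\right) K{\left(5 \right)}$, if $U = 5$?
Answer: $- \frac{18011}{72} \approx -250.15$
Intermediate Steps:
$\left(\left(137 + g{\left(U,10 \right)}\right) + \left(\frac{43}{-48} + \frac{215}{36}\right)\right) K{\left(5 \right)} = \left(\left(137 - 17\right) + \left(\frac{43}{-48} + \frac{215}{36}\right)\right) \left(-2\right) = \left(120 + \left(43 \left(- \frac{1}{48}\right) + 215 \cdot \frac{1}{36}\right)\right) \left(-2\right) = \left(120 + \left(- \frac{43}{48} + \frac{215}{36}\right)\right) \left(-2\right) = \left(120 + \frac{731}{144}\right) \left(-2\right) = \frac{18011}{144} \left(-2\right) = - \frac{18011}{72}$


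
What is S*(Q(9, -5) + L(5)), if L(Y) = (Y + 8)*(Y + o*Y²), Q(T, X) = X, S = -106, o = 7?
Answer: -247510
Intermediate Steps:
L(Y) = (8 + Y)*(Y + 7*Y²) (L(Y) = (Y + 8)*(Y + 7*Y²) = (8 + Y)*(Y + 7*Y²))
S*(Q(9, -5) + L(5)) = -106*(-5 + 5*(8 + 7*5² + 57*5)) = -106*(-5 + 5*(8 + 7*25 + 285)) = -106*(-5 + 5*(8 + 175 + 285)) = -106*(-5 + 5*468) = -106*(-5 + 2340) = -106*2335 = -247510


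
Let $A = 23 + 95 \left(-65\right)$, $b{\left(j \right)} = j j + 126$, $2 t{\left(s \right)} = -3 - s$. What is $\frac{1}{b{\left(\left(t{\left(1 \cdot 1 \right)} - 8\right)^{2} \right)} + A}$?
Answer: $\frac{1}{3974} \approx 0.00025164$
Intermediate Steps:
$t{\left(s \right)} = - \frac{3}{2} - \frac{s}{2}$ ($t{\left(s \right)} = \frac{-3 - s}{2} = - \frac{3}{2} - \frac{s}{2}$)
$b{\left(j \right)} = 126 + j^{2}$ ($b{\left(j \right)} = j^{2} + 126 = 126 + j^{2}$)
$A = -6152$ ($A = 23 - 6175 = -6152$)
$\frac{1}{b{\left(\left(t{\left(1 \cdot 1 \right)} - 8\right)^{2} \right)} + A} = \frac{1}{\left(126 + \left(\left(\left(- \frac{3}{2} - \frac{1 \cdot 1}{2}\right) - 8\right)^{2}\right)^{2}\right) - 6152} = \frac{1}{\left(126 + \left(\left(\left(- \frac{3}{2} - \frac{1}{2}\right) - 8\right)^{2}\right)^{2}\right) - 6152} = \frac{1}{\left(126 + \left(\left(-2 - 8\right)^{2}\right)^{2}\right) - 6152} = \frac{1}{\left(126 + \left(\left(-10\right)^{2}\right)^{2}\right) - 6152} = \frac{1}{\left(126 + 100^{2}\right) - 6152} = \frac{1}{\left(126 + 10000\right) - 6152} = \frac{1}{10126 - 6152} = \frac{1}{3974}$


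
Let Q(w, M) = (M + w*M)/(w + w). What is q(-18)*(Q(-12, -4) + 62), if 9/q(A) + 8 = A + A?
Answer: -1083/88 ≈ -12.307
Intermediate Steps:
Q(w, M) = (M + M*w)/(2*w) (Q(w, M) = (M + M*w)/((2*w)) = (M + M*w)*(1/(2*w)) = (M + M*w)/(2*w))
q(A) = 9/(-8 + 2*A) (q(A) = 9/(-8 + (A + A)) = 9/(-8 + 2*A))
q(-18)*(Q(-12, -4) + 62) = (9/(2*(-4 - 18)))*((1/2)*(-4)*(1 - 12)/(-12) + 62) = ((9/2)/(-22))*((1/2)*(-4)*(-1/12)*(-11) + 62) = ((9/2)*(-1/22))*(-11/6 + 62) = -9/44*361/6 = -1083/88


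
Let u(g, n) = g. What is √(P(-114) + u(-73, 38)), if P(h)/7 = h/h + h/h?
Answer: I*√59 ≈ 7.6811*I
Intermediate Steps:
P(h) = 14 (P(h) = 7*(h/h + h/h) = 7*(1 + 1) = 7*2 = 14)
√(P(-114) + u(-73, 38)) = √(14 - 73) = √(-59) = I*√59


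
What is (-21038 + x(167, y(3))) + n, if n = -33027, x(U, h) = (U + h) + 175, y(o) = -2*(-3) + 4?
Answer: -53713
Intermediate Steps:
y(o) = 10 (y(o) = 6 + 4 = 10)
x(U, h) = 175 + U + h
(-21038 + x(167, y(3))) + n = (-21038 + (175 + 167 + 10)) - 33027 = (-21038 + 352) - 33027 = -20686 - 33027 = -53713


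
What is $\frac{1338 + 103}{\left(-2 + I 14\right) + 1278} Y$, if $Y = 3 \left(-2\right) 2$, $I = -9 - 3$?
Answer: $- \frac{4323}{277} \approx -15.606$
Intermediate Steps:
$I = -12$ ($I = -9 - 3 = -12$)
$Y = -12$ ($Y = \left(-6\right) 2 = -12$)
$\frac{1338 + 103}{\left(-2 + I 14\right) + 1278} Y = \frac{1338 + 103}{\left(-2 - 168\right) + 1278} \left(-12\right) = \frac{1441}{\left(-2 - 168\right) + 1278} \left(-12\right) = \frac{1441}{-170 + 1278} \left(-12\right) = \frac{1441}{1108} \left(-12\right) = - \frac{4323}{277}$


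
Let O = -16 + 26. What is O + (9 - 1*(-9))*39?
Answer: 712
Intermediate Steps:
O = 10
O + (9 - 1*(-9))*39 = 10 + (9 - 1*(-9))*39 = 10 + (9 + 9)*39 = 10 + 18*39 = 10 + 702 = 712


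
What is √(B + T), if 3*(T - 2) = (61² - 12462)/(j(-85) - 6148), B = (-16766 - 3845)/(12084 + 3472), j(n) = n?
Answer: √24167406529343145/145440822 ≈ 1.0689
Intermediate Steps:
B = -20611/15556 ≈ -1.3250
T = 46139/18699 (T = 2 + ((61² - 12462)/(-85 - 6148))/3 = 2 + ((3721 - 12462)/(-6233))/3 = 2 + (-8741*(-1/6233))/3 = 2 + (⅓)*(8741/6233) = 2 + 8741/18699 = 46139/18699 ≈ 2.4675)
√(B + T) = √(-20611/15556 + 46139/18699) = √(332333195/290881644) = √24167406529343145/145440822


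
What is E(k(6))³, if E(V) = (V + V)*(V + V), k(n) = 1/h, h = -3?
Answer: 64/729 ≈ 0.087791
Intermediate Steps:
k(n) = -⅓ (k(n) = 1/(-3) = -⅓)
E(V) = 4*V² (E(V) = (2*V)*(2*V) = 4*V²)
E(k(6))³ = (4*(-⅓)²)³ = (4*(⅑))³ = (4/9)³ = 64/729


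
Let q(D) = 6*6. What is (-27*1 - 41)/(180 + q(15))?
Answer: -17/54 ≈ -0.31481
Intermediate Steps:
q(D) = 36
(-27*1 - 41)/(180 + q(15)) = (-27*1 - 41)/(180 + 36) = (-27 - 41)/216 = -68*1/216 = -17/54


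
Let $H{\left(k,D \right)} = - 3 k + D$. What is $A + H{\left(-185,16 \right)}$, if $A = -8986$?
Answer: $-8415$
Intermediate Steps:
$H{\left(k,D \right)} = D - 3 k$
$A + H{\left(-185,16 \right)} = -8986 + \left(16 - -555\right) = -8986 + \left(16 + 555\right) = -8986 + 571 = -8415$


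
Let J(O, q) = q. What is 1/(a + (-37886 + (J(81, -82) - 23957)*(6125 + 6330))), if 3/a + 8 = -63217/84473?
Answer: -739001/221289143006050 ≈ -3.3395e-9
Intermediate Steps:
a = -253419/739001 (a = 3/(-8 - 63217/84473) = 3/(-739001/84473) = 3*(-84473/739001) = -253419/739001 ≈ -0.34292)
1/(a + (-37886 + (J(81, -82) - 23957)*(6125 + 6330))) = 1/(-253419/739001 + (-37886 + (-82 - 23957)*(6125 + 6330))) = 1/(-253419/739001 + (-37886 - 24039*12455)) = 1/(-253419/739001 + (-37886 - 299405745)) = 1/(-253419/739001 - 299443631) = 1/(-221289143006050/739001) = -739001/221289143006050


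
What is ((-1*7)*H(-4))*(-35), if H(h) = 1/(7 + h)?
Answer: 245/3 ≈ 81.667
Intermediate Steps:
((-1*7)*H(-4))*(-35) = ((-1*7)/(7 - 4))*(-35) = -7/3*(-35) = 245/3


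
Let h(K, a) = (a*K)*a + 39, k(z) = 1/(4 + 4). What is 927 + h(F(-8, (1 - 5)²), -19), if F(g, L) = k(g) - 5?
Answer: -6351/8 ≈ -793.88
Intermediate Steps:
k(z) = ⅛ (k(z) = 1/8 = ⅛)
F(g, L) = -39/8 (F(g, L) = ⅛ - 5 = -39/8)
h(K, a) = 39 + K*a² (h(K, a) = (K*a)*a + 39 = K*a² + 39 = 39 + K*a²)
927 + h(F(-8, (1 - 5)²), -19) = 927 + (39 - 39/8*(-19)²) = 927 + (39 - 39/8*361) = 927 + (39 - 14079/8) = 927 - 13767/8 = -6351/8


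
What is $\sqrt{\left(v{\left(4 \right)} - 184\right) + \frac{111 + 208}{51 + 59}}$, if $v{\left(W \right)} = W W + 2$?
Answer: $\frac{i \sqrt{16310}}{10} \approx 12.771 i$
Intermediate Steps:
$v{\left(W \right)} = 2 + W^{2}$ ($v{\left(W \right)} = W^{2} + 2 = 2 + W^{2}$)
$\sqrt{\left(v{\left(4 \right)} - 184\right) + \frac{111 + 208}{51 + 59}} = \sqrt{\left(\left(2 + 4^{2}\right) - 184\right) + \frac{111 + 208}{51 + 59}} = \sqrt{\left(\left(2 + 16\right) - 184\right) + \frac{319}{110}} = \sqrt{\left(18 - 184\right) + 319 \cdot \frac{1}{110}} = \sqrt{-166 + \frac{29}{10}} = \sqrt{- \frac{1631}{10}} = \frac{i \sqrt{16310}}{10}$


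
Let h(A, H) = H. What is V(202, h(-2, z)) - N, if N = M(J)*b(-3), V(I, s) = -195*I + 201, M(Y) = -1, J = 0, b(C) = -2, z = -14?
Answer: -39191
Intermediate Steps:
V(I, s) = 201 - 195*I
N = 2 (N = -1*(-2) = 2)
V(202, h(-2, z)) - N = (201 - 195*202) - 1*2 = (201 - 39390) - 2 = -39189 - 2 = -39191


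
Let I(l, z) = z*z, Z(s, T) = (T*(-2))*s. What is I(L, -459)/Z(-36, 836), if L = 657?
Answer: 23409/6688 ≈ 3.5001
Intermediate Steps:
Z(s, T) = -2*T*s (Z(s, T) = (-2*T)*s = -2*T*s)
I(l, z) = z²
I(L, -459)/Z(-36, 836) = (-459)²/((-2*836*(-36))) = 210681/60192 = 210681*(1/60192) = 23409/6688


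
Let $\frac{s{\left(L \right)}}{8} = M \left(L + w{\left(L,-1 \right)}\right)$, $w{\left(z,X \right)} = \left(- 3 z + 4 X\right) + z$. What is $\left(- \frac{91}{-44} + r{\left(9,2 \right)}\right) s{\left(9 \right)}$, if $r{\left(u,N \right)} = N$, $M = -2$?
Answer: $\frac{9308}{11} \approx 846.18$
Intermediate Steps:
$w{\left(z,X \right)} = - 2 z + 4 X$
$s{\left(L \right)} = 64 + 16 L$ ($s{\left(L \right)} = 8 \left(- 2 \left(L - \left(4 + 2 L\right)\right)\right) = 8 \left(- 2 \left(-4 - L\right)\right) = 8 \left(8 + 2 L\right) = 64 + 16 L$)
$\left(- \frac{91}{-44} + r{\left(9,2 \right)}\right) s{\left(9 \right)} = \left(- \frac{91}{-44} + 2\right) \left(64 + 16 \cdot 9\right) = \left(\left(-91\right) \left(- \frac{1}{44}\right) + 2\right) \left(64 + 144\right) = \left(\frac{91}{44} + 2\right) 208 = \frac{179}{44} \cdot 208 = \frac{9308}{11}$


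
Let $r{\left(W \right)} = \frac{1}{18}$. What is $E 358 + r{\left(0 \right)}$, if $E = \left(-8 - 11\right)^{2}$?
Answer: $\frac{2326285}{18} \approx 1.2924 \cdot 10^{5}$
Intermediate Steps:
$r{\left(W \right)} = \frac{1}{18}$
$E = 361$ ($E = \left(-19\right)^{2} = 361$)
$E 358 + r{\left(0 \right)} = 361 \cdot 358 + \frac{1}{18} = 129238 + \frac{1}{18} = \frac{2326285}{18}$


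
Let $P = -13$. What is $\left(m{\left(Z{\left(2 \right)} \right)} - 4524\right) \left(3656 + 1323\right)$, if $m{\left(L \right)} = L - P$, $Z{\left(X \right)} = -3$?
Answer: $-22475206$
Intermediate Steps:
$m{\left(L \right)} = 13 + L$ ($m{\left(L \right)} = L - -13 = L + 13 = 13 + L$)
$\left(m{\left(Z{\left(2 \right)} \right)} - 4524\right) \left(3656 + 1323\right) = \left(\left(13 - 3\right) - 4524\right) \left(3656 + 1323\right) = \left(10 - 4524\right) 4979 = \left(-4514\right) 4979 = -22475206$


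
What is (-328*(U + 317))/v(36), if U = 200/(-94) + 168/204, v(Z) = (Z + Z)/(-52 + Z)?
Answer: 165470096/7191 ≈ 23011.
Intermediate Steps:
v(Z) = 2*Z/(-52 + Z) (v(Z) = (2*Z)/(-52 + Z) = 2*Z/(-52 + Z))
U = -1042/799 (U = 200*(-1/94) + 168*(1/204) = -100/47 + 14/17 = -1042/799 ≈ -1.3041)
(-328*(U + 317))/v(36) = (-328*(-1042/799 + 317))/((2*36/(-52 + 36))) = (-328*252241/799)/((2*36/(-16))) = -82735048/(799*(2*36*(-1/16))) = -82735048/(799*(-9/2)) = -82735048/799*(-2/9) = 165470096/7191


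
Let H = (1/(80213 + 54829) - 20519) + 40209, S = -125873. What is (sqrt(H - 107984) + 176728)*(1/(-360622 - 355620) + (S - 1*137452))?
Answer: -16665841379860964/358121 - 188604424651*I*sqrt(1610159559575574)/96722752164 ≈ -4.6537e+10 - 7.8245e+7*I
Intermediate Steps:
H = 2658976981/135042 (H = (1/135042 - 20519) + 40209 = -2770926797/135042 + 40209 = 2658976981/135042 ≈ 19690.)
(sqrt(H - 107984) + 176728)*(1/(-360622 - 355620) + (S - 1*137452)) = (sqrt(2658976981/135042 - 107984) + 176728)*(1/(-360622 - 355620) + (-125873 - 1*137452)) = (sqrt(-11923398347/135042) + 176728)*(1/(-716242) + (-125873 - 137452)) = (I*sqrt(1610159559575574)/135042 + 176728)*(-1/716242 - 263325) = (176728 + I*sqrt(1610159559575574)/135042)*(-188604424651/716242) = -16665841379860964/358121 - 188604424651*I*sqrt(1610159559575574)/96722752164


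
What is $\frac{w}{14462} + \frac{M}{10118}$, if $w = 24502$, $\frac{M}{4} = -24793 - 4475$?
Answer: $- \frac{361296007}{36581629} \approx -9.8764$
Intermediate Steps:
$M = -117072$ ($M = 4 \left(-24793 - 4475\right) = 4 \left(-29268\right) = -117072$)
$\frac{w}{14462} + \frac{M}{10118} = \frac{24502}{14462} - \frac{117072}{10118} = 24502 \cdot \frac{1}{14462} - \frac{58536}{5059} = \frac{12251}{7231} - \frac{58536}{5059} = - \frac{361296007}{36581629}$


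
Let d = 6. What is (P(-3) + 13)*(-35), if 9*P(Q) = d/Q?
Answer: -4025/9 ≈ -447.22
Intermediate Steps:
P(Q) = 2/(3*Q) (P(Q) = (6/Q)/9 = 2/(3*Q))
(P(-3) + 13)*(-35) = ((⅔)/(-3) + 13)*(-35) = ((⅔)*(-⅓) + 13)*(-35) = (-2/9 + 13)*(-35) = (115/9)*(-35) = -4025/9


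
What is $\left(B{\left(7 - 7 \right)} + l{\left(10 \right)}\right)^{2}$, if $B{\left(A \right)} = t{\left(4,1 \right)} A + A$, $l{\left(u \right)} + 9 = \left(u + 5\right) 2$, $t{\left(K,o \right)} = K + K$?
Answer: $441$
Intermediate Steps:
$t{\left(K,o \right)} = 2 K$
$l{\left(u \right)} = 1 + 2 u$ ($l{\left(u \right)} = -9 + \left(u + 5\right) 2 = -9 + \left(5 + u\right) 2 = -9 + \left(10 + 2 u\right) = 1 + 2 u$)
$B{\left(A \right)} = 9 A$ ($B{\left(A \right)} = 2 \cdot 4 A + A = 8 A + A = 9 A$)
$\left(B{\left(7 - 7 \right)} + l{\left(10 \right)}\right)^{2} = \left(9 \left(7 - 7\right) + \left(1 + 2 \cdot 10\right)\right)^{2} = \left(9 \left(7 - 7\right) + \left(1 + 20\right)\right)^{2} = \left(9 \cdot 0 + 21\right)^{2} = \left(0 + 21\right)^{2} = 21^{2} = 441$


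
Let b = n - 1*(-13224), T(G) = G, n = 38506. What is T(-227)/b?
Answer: -227/51730 ≈ -0.0043882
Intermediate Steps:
b = 51730 (b = 38506 - 1*(-13224) = 38506 + 13224 = 51730)
T(-227)/b = -227/51730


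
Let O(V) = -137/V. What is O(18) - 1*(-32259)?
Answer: 580525/18 ≈ 32251.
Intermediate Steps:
O(18) - 1*(-32259) = -137/18 - 1*(-32259) = -137*1/18 + 32259 = -137/18 + 32259 = 580525/18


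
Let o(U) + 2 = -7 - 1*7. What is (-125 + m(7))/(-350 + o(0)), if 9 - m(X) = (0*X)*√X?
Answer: 58/183 ≈ 0.31694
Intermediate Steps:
o(U) = -16 (o(U) = -2 + (-7 - 1*7) = -2 + (-7 - 7) = -2 - 14 = -16)
m(X) = 9 (m(X) = 9 - 0*X*√X = 9 - 0*√X = 9 - 1*0 = 9 + 0 = 9)
(-125 + m(7))/(-350 + o(0)) = (-125 + 9)/(-350 - 16) = -116/(-366) = -116*(-1/366) = 58/183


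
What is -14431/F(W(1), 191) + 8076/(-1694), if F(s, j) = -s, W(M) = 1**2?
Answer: 12219019/847 ≈ 14426.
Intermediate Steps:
W(M) = 1
-14431/F(W(1), 191) + 8076/(-1694) = -14431/((-1*1)) + 8076/(-1694) = -14431/(-1) + 8076*(-1/1694) = -14431*(-1) - 4038/847 = 14431 - 4038/847 = 12219019/847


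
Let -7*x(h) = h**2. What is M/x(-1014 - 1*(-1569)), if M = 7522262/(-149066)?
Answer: 26327917/22958027325 ≈ 0.0011468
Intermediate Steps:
M = -3761131/74533 (M = 7522262*(-1/149066) = -3761131/74533 ≈ -50.463)
x(h) = -h**2/7
M/x(-1014 - 1*(-1569)) = -3761131*(-7/(-1014 - 1*(-1569))**2)/74533 = -3761131*(-7/(-1014 + 1569)**2)/74533 = -3761131/(74533*((-1/7*555**2))) = -3761131/(74533*((-1/7*308025))) = -3761131/(74533*(-308025/7)) = -3761131/74533*(-7/308025) = 26327917/22958027325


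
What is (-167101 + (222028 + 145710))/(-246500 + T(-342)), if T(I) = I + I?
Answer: -200637/247184 ≈ -0.81169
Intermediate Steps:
T(I) = 2*I
(-167101 + (222028 + 145710))/(-246500 + T(-342)) = (-167101 + (222028 + 145710))/(-246500 + 2*(-342)) = (-167101 + 367738)/(-246500 - 684) = 200637/(-247184) = 200637*(-1/247184) = -200637/247184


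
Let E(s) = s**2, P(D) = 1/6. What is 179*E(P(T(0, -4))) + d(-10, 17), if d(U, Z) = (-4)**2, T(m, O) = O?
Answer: 755/36 ≈ 20.972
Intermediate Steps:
P(D) = 1/6
d(U, Z) = 16
179*E(P(T(0, -4))) + d(-10, 17) = 179*(1/6)**2 + 16 = 179*(1/36) + 16 = 179/36 + 16 = 755/36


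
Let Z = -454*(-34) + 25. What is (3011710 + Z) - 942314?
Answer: 2084857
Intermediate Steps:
Z = 15461 (Z = 15436 + 25 = 15461)
(3011710 + Z) - 942314 = (3011710 + 15461) - 942314 = 3027171 - 942314 = 2084857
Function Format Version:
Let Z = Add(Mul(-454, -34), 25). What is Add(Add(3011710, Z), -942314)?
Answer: 2084857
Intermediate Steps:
Z = 15461 (Z = Add(15436, 25) = 15461)
Add(Add(3011710, Z), -942314) = Add(Add(3011710, 15461), -942314) = Add(3027171, -942314) = 2084857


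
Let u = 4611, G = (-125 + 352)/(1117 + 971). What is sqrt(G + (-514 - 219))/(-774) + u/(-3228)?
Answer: -1537/1076 - I*sqrt(88756066)/269352 ≈ -1.4284 - 0.034977*I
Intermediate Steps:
G = 227/2088 ≈ 0.10872
sqrt(G + (-514 - 219))/(-774) + u/(-3228) = sqrt(227/2088 + (-514 - 219))/(-774) + 4611/(-3228) = sqrt(227/2088 - 733)*(-1/774) + 4611*(-1/3228) = sqrt(-1530277/2088)*(-1/774) - 1537/1076 = (I*sqrt(88756066)/348)*(-1/774) - 1537/1076 = -I*sqrt(88756066)/269352 - 1537/1076 = -1537/1076 - I*sqrt(88756066)/269352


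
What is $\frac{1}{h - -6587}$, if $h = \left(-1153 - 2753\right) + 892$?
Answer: $\frac{1}{3573} \approx 0.00027988$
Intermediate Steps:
$h = -3014$ ($h = -3906 + 892 = -3014$)
$\frac{1}{h - -6587} = \frac{1}{-3014 - -6587} = \frac{1}{-3014 + 6587} = \frac{1}{3573}$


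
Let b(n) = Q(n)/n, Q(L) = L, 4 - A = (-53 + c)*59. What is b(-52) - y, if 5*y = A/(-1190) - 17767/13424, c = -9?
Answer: 75087109/39936400 ≈ 1.8802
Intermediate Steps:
A = 3662 (A = 4 - (-53 - 9)*59 = 4 - (-62)*59 = 4 - 1*(-3658) = 4 + 3658 = 3662)
b(n) = 1 (b(n) = n/n = 1)
y = -35150709/39936400 (y = (3662/(-1190) - 17767/13424)/5 = (3662*(-1/1190) - 17767*1/13424)/5 = (-1831/595 - 17767/13424)/5 = (⅕)*(-35150709/7987280) = -35150709/39936400 ≈ -0.88017)
b(-52) - y = 1 - 1*(-35150709/39936400) = 1 + 35150709/39936400 = 75087109/39936400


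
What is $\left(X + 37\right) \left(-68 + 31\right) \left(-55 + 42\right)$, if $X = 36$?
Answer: $35113$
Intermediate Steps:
$\left(X + 37\right) \left(-68 + 31\right) \left(-55 + 42\right) = \left(36 + 37\right) \left(-68 + 31\right) \left(-55 + 42\right) = 73 \left(-37\right) \left(-13\right) = \left(-2701\right) \left(-13\right) = 35113$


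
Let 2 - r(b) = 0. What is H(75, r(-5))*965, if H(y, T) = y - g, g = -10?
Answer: 82025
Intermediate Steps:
r(b) = 2 (r(b) = 2 - 1*0 = 2 + 0 = 2)
H(y, T) = 10 + y (H(y, T) = y - 1*(-10) = y + 10 = 10 + y)
H(75, r(-5))*965 = (10 + 75)*965 = 85*965 = 82025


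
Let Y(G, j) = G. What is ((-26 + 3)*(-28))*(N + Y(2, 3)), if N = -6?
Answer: -2576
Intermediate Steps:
((-26 + 3)*(-28))*(N + Y(2, 3)) = ((-26 + 3)*(-28))*(-6 + 2) = -23*(-28)*(-4) = 644*(-4) = -2576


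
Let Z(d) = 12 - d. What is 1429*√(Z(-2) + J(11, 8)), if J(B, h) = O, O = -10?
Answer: 2858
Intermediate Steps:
J(B, h) = -10
1429*√(Z(-2) + J(11, 8)) = 1429*√((12 - 1*(-2)) - 10) = 1429*√((12 + 2) - 10) = 1429*√(14 - 10) = 1429*√4 = 1429*2 = 2858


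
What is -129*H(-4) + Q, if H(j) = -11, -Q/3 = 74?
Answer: 1197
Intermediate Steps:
Q = -222 (Q = -3*74 = -222)
-129*H(-4) + Q = -129*(-11) - 222 = 1419 - 222 = 1197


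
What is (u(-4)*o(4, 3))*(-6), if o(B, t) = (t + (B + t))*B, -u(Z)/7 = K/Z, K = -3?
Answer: 1260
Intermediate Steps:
u(Z) = 21/Z (u(Z) = -(-21)/Z = 21/Z)
o(B, t) = B*(B + 2*t) (o(B, t) = (B + 2*t)*B = B*(B + 2*t))
(u(-4)*o(4, 3))*(-6) = ((21/(-4))*(4*(4 + 2*3)))*(-6) = ((21*(-¼))*(4*(4 + 6)))*(-6) = -21*10*(-6) = -21/4*40*(-6) = -210*(-6) = 1260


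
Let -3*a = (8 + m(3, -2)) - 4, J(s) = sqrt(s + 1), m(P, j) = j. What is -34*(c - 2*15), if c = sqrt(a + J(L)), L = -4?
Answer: 1020 - 34*sqrt(-6 + 9*I*sqrt(3))/3 ≈ 993.78 - 38.185*I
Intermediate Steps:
J(s) = sqrt(1 + s)
a = -2/3 (a = -((8 - 2) - 4)/3 = -(6 - 4)/3 = -1/3*2 = -2/3 ≈ -0.66667)
c = sqrt(-2/3 + I*sqrt(3)) (c = sqrt(-2/3 + sqrt(1 - 4)) = sqrt(-2/3 + sqrt(-3)) = sqrt(-2/3 + I*sqrt(3)) ≈ 0.77112 + 1.1231*I)
-34*(c - 2*15) = -34*(sqrt(-6 + 9*I*sqrt(3))/3 - 2*15) = -34*(sqrt(-6 + 9*I*sqrt(3))/3 - 30) = -34*(-30 + sqrt(-6 + 9*I*sqrt(3))/3) = 1020 - 34*sqrt(-6 + 9*I*sqrt(3))/3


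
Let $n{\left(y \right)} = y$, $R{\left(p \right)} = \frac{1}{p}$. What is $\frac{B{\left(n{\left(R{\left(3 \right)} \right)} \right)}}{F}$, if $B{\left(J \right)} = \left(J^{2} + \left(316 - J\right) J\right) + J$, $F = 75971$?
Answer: $\frac{317}{227913} \approx 0.0013909$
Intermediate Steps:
$B{\left(J \right)} = J + J^{2} + J \left(316 - J\right)$ ($B{\left(J \right)} = \left(J^{2} + J \left(316 - J\right)\right) + J = J + J^{2} + J \left(316 - J\right)$)
$\frac{B{\left(n{\left(R{\left(3 \right)} \right)} \right)}}{F} = \frac{317 \cdot \frac{1}{3}}{75971} = 317 \cdot \frac{1}{3} \cdot \frac{1}{75971} = \frac{317}{3} \cdot \frac{1}{75971} = \frac{317}{227913}$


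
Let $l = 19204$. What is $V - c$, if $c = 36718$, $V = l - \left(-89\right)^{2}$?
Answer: $-25435$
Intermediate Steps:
$V = 11283$ ($V = 19204 - \left(-89\right)^{2} = 19204 - 7921 = 11283$)
$V - c = 11283 - 36718 = -25435$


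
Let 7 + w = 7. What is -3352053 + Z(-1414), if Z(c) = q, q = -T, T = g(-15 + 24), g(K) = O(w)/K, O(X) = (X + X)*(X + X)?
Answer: -3352053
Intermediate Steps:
w = 0 (w = -7 + 7 = 0)
O(X) = 4*X² (O(X) = (2*X)*(2*X) = 4*X²)
g(K) = 0 (g(K) = (4*0²)/K = (4*0)/K = 0/K = 0)
T = 0
q = 0 (q = -1*0 = 0)
Z(c) = 0
-3352053 + Z(-1414) = -3352053 + 0 = -3352053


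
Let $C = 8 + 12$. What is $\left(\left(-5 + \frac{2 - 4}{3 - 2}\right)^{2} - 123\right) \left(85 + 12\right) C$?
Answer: $-143560$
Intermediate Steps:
$C = 20$
$\left(\left(-5 + \frac{2 - 4}{3 - 2}\right)^{2} - 123\right) \left(85 + 12\right) C = \left(\left(-5 + \frac{2 - 4}{3 - 2}\right)^{2} - 123\right) \left(85 + 12\right) 20 = \left(\left(-5 - \frac{2}{1}\right)^{2} - 123\right) 97 \cdot 20 = \left(\left(-5 - 2\right)^{2} - 123\right) 97 \cdot 20 = \left(\left(-7\right)^{2} - 123\right) 97 \cdot 20 = \left(49 - 123\right) 97 \cdot 20 = \left(-74\right) 97 \cdot 20 = \left(-7178\right) 20 = -143560$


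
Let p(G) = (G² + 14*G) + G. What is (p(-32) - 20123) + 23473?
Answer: 3894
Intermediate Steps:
p(G) = G² + 15*G
(p(-32) - 20123) + 23473 = (-32*(15 - 32) - 20123) + 23473 = (-32*(-17) - 20123) + 23473 = (544 - 20123) + 23473 = -19579 + 23473 = 3894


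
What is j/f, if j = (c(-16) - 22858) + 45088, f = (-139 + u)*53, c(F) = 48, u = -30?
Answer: -22278/8957 ≈ -2.4872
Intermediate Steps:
f = -8957 (f = (-139 - 30)*53 = -169*53 = -8957)
j = 22278 (j = (48 - 22858) + 45088 = -22810 + 45088 = 22278)
j/f = 22278/(-8957) = 22278*(-1/8957) = -22278/8957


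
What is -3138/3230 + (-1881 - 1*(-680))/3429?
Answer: -7319716/5537835 ≈ -1.3218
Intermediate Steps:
-3138/3230 + (-1881 - 1*(-680))/3429 = -3138*1/3230 + (-1881 + 680)*(1/3429) = -1569/1615 - 1201*1/3429 = -1569/1615 - 1201/3429 = -7319716/5537835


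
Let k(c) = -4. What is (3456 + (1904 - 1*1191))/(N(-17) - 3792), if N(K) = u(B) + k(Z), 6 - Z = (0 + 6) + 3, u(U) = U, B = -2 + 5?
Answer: -4169/3793 ≈ -1.0991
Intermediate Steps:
B = 3
Z = -3 (Z = 6 - ((0 + 6) + 3) = 6 - (6 + 3) = 6 - 1*9 = 6 - 9 = -3)
N(K) = -1 (N(K) = 3 - 4 = -1)
(3456 + (1904 - 1*1191))/(N(-17) - 3792) = (3456 + (1904 - 1*1191))/(-1 - 3792) = (3456 + (1904 - 1191))/(-3793) = (3456 + 713)*(-1/3793) = 4169*(-1/3793) = -4169/3793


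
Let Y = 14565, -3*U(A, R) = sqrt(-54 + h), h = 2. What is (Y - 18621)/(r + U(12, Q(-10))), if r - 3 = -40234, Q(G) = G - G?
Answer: 1468592424/14566800301 - 24336*I*sqrt(13)/14566800301 ≈ 0.10082 - 6.0236e-6*I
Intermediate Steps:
Q(G) = 0
U(A, R) = -2*I*sqrt(13)/3 (U(A, R) = -sqrt(-54 + 2)/3 = -2*I*sqrt(13)/3)
r = -40231 (r = 3 - 40234 = -40231)
(Y - 18621)/(r + U(12, Q(-10))) = (14565 - 18621)/(-40231 - 2*I*sqrt(13)/3) = -4056/(-40231 - 2*I*sqrt(13)/3)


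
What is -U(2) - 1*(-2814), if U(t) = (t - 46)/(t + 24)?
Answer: 36604/13 ≈ 2815.7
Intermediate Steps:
U(t) = (-46 + t)/(24 + t)
-U(2) - 1*(-2814) = -(-46 + 2)/(24 + 2) - 1*(-2814) = -(-44)/26 + 2814 = -1*(-22/13) + 2814 = 22/13 + 2814 = 36604/13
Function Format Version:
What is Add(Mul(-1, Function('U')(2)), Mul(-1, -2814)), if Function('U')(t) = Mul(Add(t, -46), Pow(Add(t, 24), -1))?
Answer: Rational(36604, 13) ≈ 2815.7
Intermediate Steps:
Function('U')(t) = Mul(Pow(Add(24, t), -1), Add(-46, t)) (Function('U')(t) = Mul(Add(-46, t), Pow(Add(24, t), -1)) = Mul(Pow(Add(24, t), -1), Add(-46, t)))
Add(Mul(-1, Function('U')(2)), Mul(-1, -2814)) = Add(Mul(-1, Mul(Pow(Add(24, 2), -1), Add(-46, 2))), Mul(-1, -2814)) = Add(Mul(-1, Mul(Pow(26, -1), -44)), 2814) = Add(Mul(-1, Mul(Rational(1, 26), -44)), 2814) = Add(Mul(-1, Rational(-22, 13)), 2814) = Add(Rational(22, 13), 2814) = Rational(36604, 13)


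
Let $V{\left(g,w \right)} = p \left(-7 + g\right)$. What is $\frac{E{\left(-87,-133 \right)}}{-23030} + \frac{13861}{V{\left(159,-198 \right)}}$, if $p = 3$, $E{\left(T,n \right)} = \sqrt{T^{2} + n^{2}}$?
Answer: $\frac{13861}{456} - \frac{\sqrt{25258}}{23030} \approx 30.39$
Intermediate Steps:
$V{\left(g,w \right)} = -21 + 3 g$ ($V{\left(g,w \right)} = 3 \left(-7 + g\right) = -21 + 3 g$)
$\frac{E{\left(-87,-133 \right)}}{-23030} + \frac{13861}{V{\left(159,-198 \right)}} = \frac{\sqrt{\left(-87\right)^{2} + \left(-133\right)^{2}}}{-23030} + \frac{13861}{-21 + 3 \cdot 159} = \sqrt{7569 + 17689} \left(- \frac{1}{23030}\right) + \frac{13861}{-21 + 477} = \sqrt{25258} \left(- \frac{1}{23030}\right) + \frac{13861}{456} = - \frac{\sqrt{25258}}{23030} + 13861 \cdot \frac{1}{456} = - \frac{\sqrt{25258}}{23030} + \frac{13861}{456} = \frac{13861}{456} - \frac{\sqrt{25258}}{23030}$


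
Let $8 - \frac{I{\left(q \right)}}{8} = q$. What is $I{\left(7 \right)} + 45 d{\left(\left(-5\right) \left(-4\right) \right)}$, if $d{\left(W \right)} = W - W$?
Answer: $8$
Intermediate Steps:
$I{\left(q \right)} = 64 - 8 q$
$d{\left(W \right)} = 0$
$I{\left(7 \right)} + 45 d{\left(\left(-5\right) \left(-4\right) \right)} = \left(64 - 56\right) + 45 \cdot 0 = \left(64 - 56\right) + 0 = 8 + 0 = 8$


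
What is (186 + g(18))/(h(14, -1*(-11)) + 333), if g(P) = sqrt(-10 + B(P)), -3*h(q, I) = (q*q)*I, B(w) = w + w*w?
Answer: -558/1157 - 6*sqrt(83)/1157 ≈ -0.52953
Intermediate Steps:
B(w) = w + w**2
h(q, I) = -I*q**2/3 (h(q, I) = -q*q*I/3 = -q**2*I/3 = -I*q**2/3)
g(P) = sqrt(-10 + P*(1 + P))
(186 + g(18))/(h(14, -1*(-11)) + 333) = (186 + sqrt(-10 + 18*(1 + 18)))/(-1/3*(-1*(-11))*14**2 + 333) = (186 + sqrt(-10 + 18*19))/(-1/3*11*196 + 333) = (186 + sqrt(-10 + 342))/(-2156/3 + 333) = (186 + sqrt(332))/(-1157/3) = (186 + 2*sqrt(83))*(-3/1157) = -558/1157 - 6*sqrt(83)/1157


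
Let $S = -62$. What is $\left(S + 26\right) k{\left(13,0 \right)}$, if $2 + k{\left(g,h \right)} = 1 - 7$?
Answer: $288$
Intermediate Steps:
$k{\left(g,h \right)} = -8$ ($k{\left(g,h \right)} = -2 + \left(1 - 7\right) = -2 - 6 = -8$)
$\left(S + 26\right) k{\left(13,0 \right)} = \left(-62 + 26\right) \left(-8\right) = \left(-36\right) \left(-8\right) = 288$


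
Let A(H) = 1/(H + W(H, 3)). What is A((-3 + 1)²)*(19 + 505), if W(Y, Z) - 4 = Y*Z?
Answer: 131/5 ≈ 26.200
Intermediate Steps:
W(Y, Z) = 4 + Y*Z
A(H) = 1/(4 + 4*H) (A(H) = 1/(H + (4 + H*3)) = 1/(H + (4 + 3*H)) = 1/(4 + 4*H))
A((-3 + 1)²)*(19 + 505) = (1/(4*(1 + (-3 + 1)²)))*(19 + 505) = (1/(4*(1 + (-2)²)))*524 = (1/(4*(1 + 4)))*524 = ((¼)/5)*524 = ((¼)*(⅕))*524 = (1/20)*524 = 131/5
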